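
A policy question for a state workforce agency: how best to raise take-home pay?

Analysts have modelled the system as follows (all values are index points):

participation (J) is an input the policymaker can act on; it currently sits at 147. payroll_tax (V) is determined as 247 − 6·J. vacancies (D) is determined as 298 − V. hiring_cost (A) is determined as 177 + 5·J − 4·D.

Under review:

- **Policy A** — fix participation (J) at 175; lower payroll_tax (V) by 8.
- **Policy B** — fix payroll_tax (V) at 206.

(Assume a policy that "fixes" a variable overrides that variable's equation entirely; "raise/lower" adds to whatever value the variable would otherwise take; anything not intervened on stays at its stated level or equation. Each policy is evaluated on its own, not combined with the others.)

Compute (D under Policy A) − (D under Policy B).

1017

Policy A (J := 175, V − 8):
  J = 175
  V = 247 − 6·175 (−8 from intervention) = -811
  D = 298 − (-811) = 1109
Policy B (V := 206):
  J = 147
  V = 206
  D = 298 − 206 = 92
D: 1109 − 92 = 1017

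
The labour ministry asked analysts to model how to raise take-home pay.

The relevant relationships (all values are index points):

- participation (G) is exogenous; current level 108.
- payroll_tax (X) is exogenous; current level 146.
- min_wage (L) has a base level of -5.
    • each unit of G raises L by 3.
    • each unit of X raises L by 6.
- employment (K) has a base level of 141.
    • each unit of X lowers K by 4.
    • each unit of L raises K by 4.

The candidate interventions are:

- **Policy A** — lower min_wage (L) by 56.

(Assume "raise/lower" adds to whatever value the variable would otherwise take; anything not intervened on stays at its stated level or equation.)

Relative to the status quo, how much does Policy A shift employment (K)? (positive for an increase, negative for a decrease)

Baseline:
  G = 108
  X = 146
  L = -5 + 3·108 + 6·146 = 1195
  K = 141 − 4·146 + 4·1195 = 4337
Policy A (L − 56):
  G = 108
  X = 146
  L = -5 + 3·108 + 6·146 (−56 from intervention) = 1139
  K = 141 − 4·146 + 4·1139 = 4113
Change in K: 4113 − 4337 = -224

-224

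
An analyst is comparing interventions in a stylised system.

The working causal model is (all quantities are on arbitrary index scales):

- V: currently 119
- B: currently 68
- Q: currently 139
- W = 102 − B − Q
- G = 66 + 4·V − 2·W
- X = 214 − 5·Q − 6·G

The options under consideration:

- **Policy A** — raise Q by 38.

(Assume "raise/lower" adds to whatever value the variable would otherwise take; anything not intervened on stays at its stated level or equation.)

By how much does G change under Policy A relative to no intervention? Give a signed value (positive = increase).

Baseline:
  V = 119
  B = 68
  Q = 139
  W = 102 − 68 − 139 = -105
  G = 66 + 4·119 − 2·(-105) = 752
Policy A (Q + 38):
  V = 119
  B = 68
  Q = 139 + 38 = 177
  W = 102 − 68 − 177 = -143
  G = 66 + 4·119 − 2·(-143) = 828
Change in G: 828 − 752 = 76

76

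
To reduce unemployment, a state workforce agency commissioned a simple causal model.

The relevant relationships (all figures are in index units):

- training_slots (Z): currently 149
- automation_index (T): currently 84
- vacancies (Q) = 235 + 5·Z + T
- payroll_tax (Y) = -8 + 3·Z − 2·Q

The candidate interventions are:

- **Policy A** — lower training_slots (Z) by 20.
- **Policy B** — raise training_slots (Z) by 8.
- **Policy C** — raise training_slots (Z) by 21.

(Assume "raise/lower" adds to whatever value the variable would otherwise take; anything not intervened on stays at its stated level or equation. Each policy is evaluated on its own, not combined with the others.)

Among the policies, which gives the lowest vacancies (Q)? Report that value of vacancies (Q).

Policy A (Z − 20):
  Z = 149 − 20 = 129
  T = 84
  Q = 235 + 5·129 + 84 = 964
Policy B (Z + 8):
  Z = 149 + 8 = 157
  T = 84
  Q = 235 + 5·157 + 84 = 1104
Policy C (Z + 21):
  Z = 149 + 21 = 170
  T = 84
  Q = 235 + 5·170 + 84 = 1169
Comparing — Policy A: Q=964, Policy B: Q=1104, Policy C: Q=1169. Lowest is 964 (Policy A).

964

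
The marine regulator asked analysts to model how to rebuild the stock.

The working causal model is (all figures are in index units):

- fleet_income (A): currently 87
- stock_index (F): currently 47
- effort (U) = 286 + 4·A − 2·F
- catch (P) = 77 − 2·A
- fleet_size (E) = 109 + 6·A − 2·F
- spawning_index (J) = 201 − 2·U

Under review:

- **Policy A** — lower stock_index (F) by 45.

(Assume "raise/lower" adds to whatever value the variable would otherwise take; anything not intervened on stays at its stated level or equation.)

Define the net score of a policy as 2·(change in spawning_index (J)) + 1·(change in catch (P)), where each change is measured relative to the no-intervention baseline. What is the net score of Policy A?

-360

Baseline:
  A = 87
  F = 47
  U = 286 + 4·87 − 2·47 = 540
  P = 77 − 2·87 = -97
  J = 201 − 2·540 = -879
Policy A (F − 45):
  A = 87
  F = 47 − 45 = 2
  U = 286 + 4·87 − 2·2 = 630
  P = 77 − 2·87 = -97
  J = 201 − 2·630 = -1059
ΔJ = -1059 − (-879) = -180; ΔP = -97 − (-97) = 0
Score = 2·(-180) + 1·0 = -360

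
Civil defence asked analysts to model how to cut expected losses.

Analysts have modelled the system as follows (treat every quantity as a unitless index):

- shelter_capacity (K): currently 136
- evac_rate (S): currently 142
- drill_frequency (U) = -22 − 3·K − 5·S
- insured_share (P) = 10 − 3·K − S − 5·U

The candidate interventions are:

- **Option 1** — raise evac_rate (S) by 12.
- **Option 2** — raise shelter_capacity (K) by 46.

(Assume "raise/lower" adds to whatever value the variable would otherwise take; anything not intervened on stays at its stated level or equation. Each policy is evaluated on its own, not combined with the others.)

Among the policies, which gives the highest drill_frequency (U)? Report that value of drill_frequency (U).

-1200

Option 1 (S + 12):
  K = 136
  S = 142 + 12 = 154
  U = -22 − 3·136 − 5·154 = -1200
Option 2 (K + 46):
  K = 136 + 46 = 182
  S = 142
  U = -22 − 3·182 − 5·142 = -1278
Comparing — Option 1: U=-1200, Option 2: U=-1278. Highest is -1200 (Option 1).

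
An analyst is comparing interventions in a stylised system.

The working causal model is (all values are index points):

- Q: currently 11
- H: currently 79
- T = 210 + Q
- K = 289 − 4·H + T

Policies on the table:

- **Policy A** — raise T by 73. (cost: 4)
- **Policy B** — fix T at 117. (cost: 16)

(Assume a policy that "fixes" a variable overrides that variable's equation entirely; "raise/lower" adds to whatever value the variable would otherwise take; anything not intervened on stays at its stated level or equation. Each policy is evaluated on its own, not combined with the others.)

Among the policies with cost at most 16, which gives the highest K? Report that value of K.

267

Policy A (T + 73):
  Q = 11
  H = 79
  T = 210 + 11 (+73 from intervention) = 294
  K = 289 − 4·79 + 294 = 267
Policy B (T := 117):
  Q = 11
  H = 79
  T = 117
  K = 289 − 4·79 + 117 = 90
Comparing — Policy A: K=267, Policy B: K=90. Highest is 267 (Policy A).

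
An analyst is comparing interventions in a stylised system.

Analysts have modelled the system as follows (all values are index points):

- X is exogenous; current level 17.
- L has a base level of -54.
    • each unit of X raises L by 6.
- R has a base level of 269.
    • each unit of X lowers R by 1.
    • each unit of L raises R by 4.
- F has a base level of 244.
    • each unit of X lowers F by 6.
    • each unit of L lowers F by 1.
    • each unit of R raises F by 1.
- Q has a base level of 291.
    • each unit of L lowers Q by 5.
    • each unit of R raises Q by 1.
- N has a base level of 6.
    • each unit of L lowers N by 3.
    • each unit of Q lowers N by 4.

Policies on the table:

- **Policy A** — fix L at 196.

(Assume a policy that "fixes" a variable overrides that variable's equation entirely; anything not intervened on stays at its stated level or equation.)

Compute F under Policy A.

982

Policy A (L := 196):
  X = 17
  L = 196
  R = 269 − 17 + 4·196 = 1036
  F = 244 − 6·17 − 196 + 1036 = 982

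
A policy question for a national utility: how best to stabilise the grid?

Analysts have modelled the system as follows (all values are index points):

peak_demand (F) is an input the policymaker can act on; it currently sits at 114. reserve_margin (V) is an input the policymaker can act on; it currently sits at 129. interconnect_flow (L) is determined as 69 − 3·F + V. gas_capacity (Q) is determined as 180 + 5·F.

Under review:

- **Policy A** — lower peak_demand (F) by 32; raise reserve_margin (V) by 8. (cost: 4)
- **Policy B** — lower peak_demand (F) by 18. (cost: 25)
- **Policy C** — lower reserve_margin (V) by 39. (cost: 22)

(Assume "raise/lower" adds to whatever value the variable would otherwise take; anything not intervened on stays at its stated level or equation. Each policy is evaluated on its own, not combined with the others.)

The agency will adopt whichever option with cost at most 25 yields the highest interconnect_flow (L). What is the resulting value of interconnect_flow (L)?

Policy A (F − 32, V + 8):
  F = 114 − 32 = 82
  V = 129 + 8 = 137
  L = 69 − 3·82 + 137 = -40
Policy B (F − 18):
  F = 114 − 18 = 96
  V = 129
  L = 69 − 3·96 + 129 = -90
Policy C (V − 39):
  F = 114
  V = 129 − 39 = 90
  L = 69 − 3·114 + 90 = -183
Comparing — Policy A: L=-40, Policy B: L=-90, Policy C: L=-183. Highest is -40 (Policy A).

-40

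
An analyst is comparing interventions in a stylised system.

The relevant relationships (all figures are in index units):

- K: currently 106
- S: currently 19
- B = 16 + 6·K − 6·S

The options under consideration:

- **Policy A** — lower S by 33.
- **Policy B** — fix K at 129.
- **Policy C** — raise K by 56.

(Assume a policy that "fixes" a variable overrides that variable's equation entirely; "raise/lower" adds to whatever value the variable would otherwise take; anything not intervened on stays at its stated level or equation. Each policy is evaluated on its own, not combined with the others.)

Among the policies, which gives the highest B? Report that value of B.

874

Policy A (S − 33):
  K = 106
  S = 19 − 33 = -14
  B = 16 + 6·106 − 6·(-14) = 736
Policy B (K := 129):
  K = 129
  S = 19
  B = 16 + 6·129 − 6·19 = 676
Policy C (K + 56):
  K = 106 + 56 = 162
  S = 19
  B = 16 + 6·162 − 6·19 = 874
Comparing — Policy A: B=736, Policy B: B=676, Policy C: B=874. Highest is 874 (Policy C).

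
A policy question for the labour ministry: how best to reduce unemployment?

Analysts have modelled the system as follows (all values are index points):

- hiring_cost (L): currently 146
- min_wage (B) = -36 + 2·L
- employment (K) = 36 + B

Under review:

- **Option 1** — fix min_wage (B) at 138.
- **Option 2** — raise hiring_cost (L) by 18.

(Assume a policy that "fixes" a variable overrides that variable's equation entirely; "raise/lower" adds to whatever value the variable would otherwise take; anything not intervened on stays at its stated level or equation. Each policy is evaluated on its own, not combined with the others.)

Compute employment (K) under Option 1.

Option 1 (B := 138):
  L = 146
  B = 138
  K = 36 + 138 = 174

174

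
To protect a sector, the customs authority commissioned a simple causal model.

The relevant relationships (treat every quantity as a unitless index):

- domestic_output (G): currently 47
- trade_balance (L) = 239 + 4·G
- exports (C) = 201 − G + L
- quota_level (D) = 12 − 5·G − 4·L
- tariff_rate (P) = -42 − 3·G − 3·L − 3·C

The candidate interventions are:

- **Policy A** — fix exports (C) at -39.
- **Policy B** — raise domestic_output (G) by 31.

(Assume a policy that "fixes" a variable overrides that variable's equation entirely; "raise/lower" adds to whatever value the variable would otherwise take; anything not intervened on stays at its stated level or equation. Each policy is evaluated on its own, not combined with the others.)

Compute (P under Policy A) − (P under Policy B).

Policy A (C := -39):
  G = 47
  L = 239 + 4·47 = 427
  C = -39
  P = -42 − 3·47 − 3·427 − 3·(-39) = -1347
Policy B (G + 31):
  G = 47 + 31 = 78
  L = 239 + 4·78 = 551
  C = 201 − 78 + 551 = 674
  P = -42 − 3·78 − 3·551 − 3·674 = -3951
P: -1347 − (-3951) = 2604

2604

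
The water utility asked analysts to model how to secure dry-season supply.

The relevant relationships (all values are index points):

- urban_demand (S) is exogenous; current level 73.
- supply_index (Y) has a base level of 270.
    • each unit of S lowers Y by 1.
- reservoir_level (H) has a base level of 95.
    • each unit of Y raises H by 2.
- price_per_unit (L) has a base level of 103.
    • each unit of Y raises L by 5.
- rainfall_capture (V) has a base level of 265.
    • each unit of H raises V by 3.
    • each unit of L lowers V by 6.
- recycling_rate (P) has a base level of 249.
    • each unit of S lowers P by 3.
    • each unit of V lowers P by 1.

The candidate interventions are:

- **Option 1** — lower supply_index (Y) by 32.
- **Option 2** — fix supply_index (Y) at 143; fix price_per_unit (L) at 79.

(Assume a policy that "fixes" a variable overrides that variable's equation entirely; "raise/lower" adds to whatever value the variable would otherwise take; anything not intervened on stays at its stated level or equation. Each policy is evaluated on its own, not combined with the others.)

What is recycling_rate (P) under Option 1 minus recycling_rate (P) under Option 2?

Option 1 (Y − 32):
  S = 73
  Y = 270 − 73 (−32 from intervention) = 165
  H = 95 + 2·165 = 425
  L = 103 + 5·165 = 928
  V = 265 + 3·425 − 6·928 = -4028
  P = 249 − 3·73 − (-4028) = 4058
Option 2 (Y := 143, L := 79):
  S = 73
  Y = 143
  H = 95 + 2·143 = 381
  L = 79
  V = 265 + 3·381 − 6·79 = 934
  P = 249 − 3·73 − 934 = -904
P: 4058 − (-904) = 4962

4962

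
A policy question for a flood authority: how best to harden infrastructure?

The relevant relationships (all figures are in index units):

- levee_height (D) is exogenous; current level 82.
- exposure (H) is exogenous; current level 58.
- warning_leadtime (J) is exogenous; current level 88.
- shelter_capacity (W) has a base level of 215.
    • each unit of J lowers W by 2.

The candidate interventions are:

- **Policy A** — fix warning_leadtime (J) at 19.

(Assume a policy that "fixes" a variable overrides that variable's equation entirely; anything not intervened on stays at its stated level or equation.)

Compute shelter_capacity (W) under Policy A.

177

Policy A (J := 19):
  J = 19
  W = 215 − 2·19 = 177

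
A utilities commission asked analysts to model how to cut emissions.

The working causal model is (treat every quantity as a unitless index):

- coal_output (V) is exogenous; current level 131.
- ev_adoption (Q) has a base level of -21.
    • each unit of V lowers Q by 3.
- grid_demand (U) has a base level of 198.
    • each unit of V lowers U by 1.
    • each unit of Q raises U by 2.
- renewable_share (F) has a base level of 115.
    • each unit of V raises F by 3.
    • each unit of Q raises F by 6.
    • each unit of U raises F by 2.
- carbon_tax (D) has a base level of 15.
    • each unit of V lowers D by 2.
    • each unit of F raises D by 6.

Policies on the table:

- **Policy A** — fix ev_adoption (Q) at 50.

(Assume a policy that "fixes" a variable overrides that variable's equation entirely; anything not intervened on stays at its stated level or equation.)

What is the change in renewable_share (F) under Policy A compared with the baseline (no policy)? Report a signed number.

4640

Baseline:
  V = 131
  Q = -21 − 3·131 = -414
  U = 198 − 131 + 2·(-414) = -761
  F = 115 + 3·131 + 6·(-414) + 2·(-761) = -3498
Policy A (Q := 50):
  V = 131
  Q = 50
  U = 198 − 131 + 2·50 = 167
  F = 115 + 3·131 + 6·50 + 2·167 = 1142
Change in F: 1142 − (-3498) = 4640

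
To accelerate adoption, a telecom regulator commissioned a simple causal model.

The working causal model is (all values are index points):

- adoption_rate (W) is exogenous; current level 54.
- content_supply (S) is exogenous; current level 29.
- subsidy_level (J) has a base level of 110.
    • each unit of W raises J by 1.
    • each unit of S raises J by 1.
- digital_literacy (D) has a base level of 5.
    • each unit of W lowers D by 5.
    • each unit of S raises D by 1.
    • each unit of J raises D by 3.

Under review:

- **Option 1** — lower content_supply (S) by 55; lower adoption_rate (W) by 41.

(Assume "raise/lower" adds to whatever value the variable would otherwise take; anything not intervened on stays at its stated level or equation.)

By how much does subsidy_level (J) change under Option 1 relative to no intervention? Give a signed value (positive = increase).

-96

Baseline:
  W = 54
  S = 29
  J = 110 + 54 + 29 = 193
Option 1 (S − 55, W − 41):
  W = 54 − 41 = 13
  S = 29 − 55 = -26
  J = 110 + 13 + (-26) = 97
Change in J: 97 − 193 = -96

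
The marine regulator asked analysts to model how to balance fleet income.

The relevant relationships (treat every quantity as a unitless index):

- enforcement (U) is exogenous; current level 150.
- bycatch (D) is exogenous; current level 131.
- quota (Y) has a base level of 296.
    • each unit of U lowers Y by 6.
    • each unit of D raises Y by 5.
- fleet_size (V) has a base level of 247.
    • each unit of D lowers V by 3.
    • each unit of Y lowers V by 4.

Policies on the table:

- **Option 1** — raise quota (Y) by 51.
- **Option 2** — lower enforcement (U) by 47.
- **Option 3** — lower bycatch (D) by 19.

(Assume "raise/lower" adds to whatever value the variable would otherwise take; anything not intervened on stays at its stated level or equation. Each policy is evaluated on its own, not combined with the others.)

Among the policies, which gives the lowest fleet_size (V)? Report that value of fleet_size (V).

-1478

Option 1 (Y + 51):
  U = 150
  D = 131
  Y = 296 − 6·150 + 5·131 (+51 from intervention) = 102
  V = 247 − 3·131 − 4·102 = -554
Option 2 (U − 47):
  U = 150 − 47 = 103
  D = 131
  Y = 296 − 6·103 + 5·131 = 333
  V = 247 − 3·131 − 4·333 = -1478
Option 3 (D − 19):
  U = 150
  D = 131 − 19 = 112
  Y = 296 − 6·150 + 5·112 = -44
  V = 247 − 3·112 − 4·(-44) = 87
Comparing — Option 1: V=-554, Option 2: V=-1478, Option 3: V=87. Lowest is -1478 (Option 2).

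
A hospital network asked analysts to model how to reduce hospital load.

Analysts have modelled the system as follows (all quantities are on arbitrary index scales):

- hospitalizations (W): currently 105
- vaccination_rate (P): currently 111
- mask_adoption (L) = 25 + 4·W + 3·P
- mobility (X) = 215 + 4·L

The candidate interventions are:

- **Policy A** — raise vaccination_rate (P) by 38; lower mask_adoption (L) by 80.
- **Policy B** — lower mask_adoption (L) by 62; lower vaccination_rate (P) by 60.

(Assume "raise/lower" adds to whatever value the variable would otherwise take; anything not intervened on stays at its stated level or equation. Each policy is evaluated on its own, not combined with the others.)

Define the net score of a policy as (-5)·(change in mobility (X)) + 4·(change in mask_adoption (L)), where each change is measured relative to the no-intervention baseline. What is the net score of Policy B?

3872

Baseline:
  W = 105
  P = 111
  L = 25 + 4·105 + 3·111 = 778
  X = 215 + 4·778 = 3327
Policy B (L − 62, P − 60):
  W = 105
  P = 111 − 60 = 51
  L = 25 + 4·105 + 3·51 (−62 from intervention) = 536
  X = 215 + 4·536 = 2359
ΔX = 2359 − 3327 = -968; ΔL = 536 − 778 = -242
Score = (-5)·(-968) + 4·(-242) = 3872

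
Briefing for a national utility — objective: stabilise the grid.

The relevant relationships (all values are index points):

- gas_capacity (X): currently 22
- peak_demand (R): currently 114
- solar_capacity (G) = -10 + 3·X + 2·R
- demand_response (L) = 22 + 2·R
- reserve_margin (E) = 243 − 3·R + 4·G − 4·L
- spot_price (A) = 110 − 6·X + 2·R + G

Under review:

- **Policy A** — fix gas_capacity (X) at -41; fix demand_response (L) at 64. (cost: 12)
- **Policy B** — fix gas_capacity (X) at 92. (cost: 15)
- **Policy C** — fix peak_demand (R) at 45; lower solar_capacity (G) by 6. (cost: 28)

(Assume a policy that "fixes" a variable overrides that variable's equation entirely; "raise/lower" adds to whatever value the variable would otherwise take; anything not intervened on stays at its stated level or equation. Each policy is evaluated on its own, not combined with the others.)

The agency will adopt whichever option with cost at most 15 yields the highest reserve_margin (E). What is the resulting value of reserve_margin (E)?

Policy A (X := -41, L := 64):
  X = -41
  R = 114
  G = -10 + 3·(-41) + 2·114 = 95
  L = 64
  E = 243 − 3·114 + 4·95 − 4·64 = 25
Policy B (X := 92):
  X = 92
  R = 114
  G = -10 + 3·92 + 2·114 = 494
  L = 22 + 2·114 = 250
  E = 243 − 3·114 + 4·494 − 4·250 = 877
Comparing — Policy A: E=25, Policy B: E=877. Highest is 877 (Policy B).

877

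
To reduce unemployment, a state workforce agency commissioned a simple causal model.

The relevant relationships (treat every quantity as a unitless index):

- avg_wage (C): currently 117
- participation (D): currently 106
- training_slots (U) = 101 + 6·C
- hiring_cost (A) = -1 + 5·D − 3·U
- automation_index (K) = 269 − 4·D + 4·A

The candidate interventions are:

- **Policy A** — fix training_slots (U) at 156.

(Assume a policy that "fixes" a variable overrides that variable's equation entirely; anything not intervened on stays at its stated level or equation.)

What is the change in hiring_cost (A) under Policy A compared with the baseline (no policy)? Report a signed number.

1941

Baseline:
  C = 117
  D = 106
  U = 101 + 6·117 = 803
  A = -1 + 5·106 − 3·803 = -1880
Policy A (U := 156):
  C = 117
  D = 106
  U = 156
  A = -1 + 5·106 − 3·156 = 61
Change in A: 61 − (-1880) = 1941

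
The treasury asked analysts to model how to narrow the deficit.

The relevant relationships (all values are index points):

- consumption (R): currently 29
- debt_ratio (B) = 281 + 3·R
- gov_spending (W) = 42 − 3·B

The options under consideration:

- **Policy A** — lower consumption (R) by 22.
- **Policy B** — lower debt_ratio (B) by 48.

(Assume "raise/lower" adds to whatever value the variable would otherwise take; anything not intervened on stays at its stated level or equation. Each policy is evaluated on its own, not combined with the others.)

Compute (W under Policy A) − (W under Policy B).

Policy A (R − 22):
  R = 29 − 22 = 7
  B = 281 + 3·7 = 302
  W = 42 − 3·302 = -864
Policy B (B − 48):
  R = 29
  B = 281 + 3·29 (−48 from intervention) = 320
  W = 42 − 3·320 = -918
W: -864 − (-918) = 54

54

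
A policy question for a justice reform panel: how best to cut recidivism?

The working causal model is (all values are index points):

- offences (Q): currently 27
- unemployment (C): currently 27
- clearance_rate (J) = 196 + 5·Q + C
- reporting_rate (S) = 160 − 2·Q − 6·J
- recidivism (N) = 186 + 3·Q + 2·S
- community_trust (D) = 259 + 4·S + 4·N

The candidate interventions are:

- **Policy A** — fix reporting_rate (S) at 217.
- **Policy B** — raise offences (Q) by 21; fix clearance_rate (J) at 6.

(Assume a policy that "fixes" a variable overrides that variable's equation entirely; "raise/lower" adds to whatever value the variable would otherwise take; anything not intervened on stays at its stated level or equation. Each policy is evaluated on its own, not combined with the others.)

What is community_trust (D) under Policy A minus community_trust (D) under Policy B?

Policy A (S := 217):
  Q = 27
  C = 27
  J = 196 + 5·27 + 27 = 358
  S = 217
  N = 186 + 3·27 + 2·217 = 701
  D = 259 + 4·217 + 4·701 = 3931
Policy B (Q + 21, J := 6):
  Q = 27 + 21 = 48
  C = 27
  J = 6
  S = 160 − 2·48 − 6·6 = 28
  N = 186 + 3·48 + 2·28 = 386
  D = 259 + 4·28 + 4·386 = 1915
D: 3931 − 1915 = 2016

2016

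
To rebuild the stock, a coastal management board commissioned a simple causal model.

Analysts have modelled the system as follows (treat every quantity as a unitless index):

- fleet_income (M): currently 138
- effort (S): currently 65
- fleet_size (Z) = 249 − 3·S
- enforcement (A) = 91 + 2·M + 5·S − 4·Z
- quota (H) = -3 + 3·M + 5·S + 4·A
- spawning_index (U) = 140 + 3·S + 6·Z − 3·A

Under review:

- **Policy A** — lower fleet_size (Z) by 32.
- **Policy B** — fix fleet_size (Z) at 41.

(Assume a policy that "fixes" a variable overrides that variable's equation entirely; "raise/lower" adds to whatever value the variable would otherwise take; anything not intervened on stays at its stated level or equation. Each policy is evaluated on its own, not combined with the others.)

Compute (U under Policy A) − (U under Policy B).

-342

Policy A (Z − 32):
  M = 138
  S = 65
  Z = 249 − 3·65 (−32 from intervention) = 22
  A = 91 + 2·138 + 5·65 − 4·22 = 604
  U = 140 + 3·65 + 6·22 − 3·604 = -1345
Policy B (Z := 41):
  M = 138
  S = 65
  Z = 41
  A = 91 + 2·138 + 5·65 − 4·41 = 528
  U = 140 + 3·65 + 6·41 − 3·528 = -1003
U: -1345 − (-1003) = -342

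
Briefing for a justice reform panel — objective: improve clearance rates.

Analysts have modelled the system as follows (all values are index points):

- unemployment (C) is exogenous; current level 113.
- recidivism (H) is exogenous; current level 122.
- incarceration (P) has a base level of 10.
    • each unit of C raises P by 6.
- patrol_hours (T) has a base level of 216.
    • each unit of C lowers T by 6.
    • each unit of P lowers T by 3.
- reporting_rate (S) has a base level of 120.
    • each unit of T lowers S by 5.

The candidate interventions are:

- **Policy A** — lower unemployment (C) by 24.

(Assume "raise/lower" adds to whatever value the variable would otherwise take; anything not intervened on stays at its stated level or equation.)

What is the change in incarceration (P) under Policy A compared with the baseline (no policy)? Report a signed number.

-144

Baseline:
  C = 113
  P = 10 + 6·113 = 688
Policy A (C − 24):
  C = 113 − 24 = 89
  P = 10 + 6·89 = 544
Change in P: 544 − 688 = -144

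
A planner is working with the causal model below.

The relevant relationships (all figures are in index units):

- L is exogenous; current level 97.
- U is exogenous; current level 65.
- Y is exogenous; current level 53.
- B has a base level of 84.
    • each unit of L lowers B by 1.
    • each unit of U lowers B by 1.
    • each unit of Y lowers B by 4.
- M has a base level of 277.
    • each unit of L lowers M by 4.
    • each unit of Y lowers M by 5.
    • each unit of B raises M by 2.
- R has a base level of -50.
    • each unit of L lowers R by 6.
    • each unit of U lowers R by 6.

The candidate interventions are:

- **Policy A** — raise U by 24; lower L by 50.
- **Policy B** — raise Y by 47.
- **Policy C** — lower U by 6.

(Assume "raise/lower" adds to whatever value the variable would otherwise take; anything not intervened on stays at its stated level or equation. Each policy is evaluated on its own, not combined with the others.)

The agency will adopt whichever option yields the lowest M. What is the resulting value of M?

-1567

Policy A (U + 24, L − 50):
  L = 97 − 50 = 47
  U = 65 + 24 = 89
  Y = 53
  B = 84 − 47 − 89 − 4·53 = -264
  M = 277 − 4·47 − 5·53 + 2·(-264) = -704
Policy B (Y + 47):
  L = 97
  U = 65
  Y = 53 + 47 = 100
  B = 84 − 97 − 65 − 4·100 = -478
  M = 277 − 4·97 − 5·100 + 2·(-478) = -1567
Policy C (U − 6):
  L = 97
  U = 65 − 6 = 59
  Y = 53
  B = 84 − 97 − 59 − 4·53 = -284
  M = 277 − 4·97 − 5·53 + 2·(-284) = -944
Comparing — Policy A: M=-704, Policy B: M=-1567, Policy C: M=-944. Lowest is -1567 (Policy B).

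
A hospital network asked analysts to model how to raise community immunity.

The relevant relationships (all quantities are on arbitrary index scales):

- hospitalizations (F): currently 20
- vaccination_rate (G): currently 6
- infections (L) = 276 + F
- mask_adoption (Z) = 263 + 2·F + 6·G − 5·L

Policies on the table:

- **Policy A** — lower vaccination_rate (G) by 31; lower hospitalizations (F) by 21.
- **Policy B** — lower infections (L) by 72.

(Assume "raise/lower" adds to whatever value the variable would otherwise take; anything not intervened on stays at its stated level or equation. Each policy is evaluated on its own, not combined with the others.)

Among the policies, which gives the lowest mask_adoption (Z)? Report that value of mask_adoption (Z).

-1264

Policy A (G − 31, F − 21):
  F = 20 − 21 = -1
  G = 6 − 31 = -25
  L = 276 + (-1) = 275
  Z = 263 + 2·(-1) + 6·(-25) − 5·275 = -1264
Policy B (L − 72):
  F = 20
  G = 6
  L = 276 + 20 (−72 from intervention) = 224
  Z = 263 + 2·20 + 6·6 − 5·224 = -781
Comparing — Policy A: Z=-1264, Policy B: Z=-781. Lowest is -1264 (Policy A).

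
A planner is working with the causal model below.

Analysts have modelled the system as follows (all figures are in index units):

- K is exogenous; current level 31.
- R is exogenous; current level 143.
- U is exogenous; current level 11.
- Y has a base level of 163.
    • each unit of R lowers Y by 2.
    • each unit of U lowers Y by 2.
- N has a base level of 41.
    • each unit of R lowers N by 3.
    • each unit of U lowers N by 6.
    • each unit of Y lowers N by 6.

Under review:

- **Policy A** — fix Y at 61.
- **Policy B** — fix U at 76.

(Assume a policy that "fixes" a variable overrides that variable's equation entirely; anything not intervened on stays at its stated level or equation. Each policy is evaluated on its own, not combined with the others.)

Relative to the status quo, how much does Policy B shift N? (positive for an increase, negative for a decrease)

390

Baseline:
  R = 143
  U = 11
  Y = 163 − 2·143 − 2·11 = -145
  N = 41 − 3·143 − 6·11 − 6·(-145) = 416
Policy B (U := 76):
  R = 143
  U = 76
  Y = 163 − 2·143 − 2·76 = -275
  N = 41 − 3·143 − 6·76 − 6·(-275) = 806
Change in N: 806 − 416 = 390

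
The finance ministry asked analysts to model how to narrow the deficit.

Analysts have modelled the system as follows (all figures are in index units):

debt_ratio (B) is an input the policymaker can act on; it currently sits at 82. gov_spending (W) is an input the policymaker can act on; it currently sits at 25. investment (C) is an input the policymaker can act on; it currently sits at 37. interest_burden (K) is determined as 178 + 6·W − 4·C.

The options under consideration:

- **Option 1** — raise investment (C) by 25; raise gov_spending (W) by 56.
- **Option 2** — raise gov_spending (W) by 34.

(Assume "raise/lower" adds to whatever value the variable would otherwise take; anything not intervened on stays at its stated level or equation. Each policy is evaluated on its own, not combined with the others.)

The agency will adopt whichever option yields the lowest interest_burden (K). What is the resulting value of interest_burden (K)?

Option 1 (C + 25, W + 56):
  W = 25 + 56 = 81
  C = 37 + 25 = 62
  K = 178 + 6·81 − 4·62 = 416
Option 2 (W + 34):
  W = 25 + 34 = 59
  C = 37
  K = 178 + 6·59 − 4·37 = 384
Comparing — Option 1: K=416, Option 2: K=384. Lowest is 384 (Option 2).

384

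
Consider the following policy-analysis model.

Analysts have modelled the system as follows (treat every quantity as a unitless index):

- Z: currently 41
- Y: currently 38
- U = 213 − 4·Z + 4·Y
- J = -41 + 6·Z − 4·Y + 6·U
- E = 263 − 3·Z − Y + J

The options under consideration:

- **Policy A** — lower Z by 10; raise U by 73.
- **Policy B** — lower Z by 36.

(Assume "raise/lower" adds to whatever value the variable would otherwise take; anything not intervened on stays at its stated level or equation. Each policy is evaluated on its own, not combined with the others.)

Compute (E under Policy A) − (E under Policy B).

Policy A (Z − 10, U + 73):
  Z = 41 − 10 = 31
  Y = 38
  U = 213 − 4·31 + 4·38 (+73 from intervention) = 314
  J = -41 + 6·31 − 4·38 + 6·314 = 1877
  E = 263 − 3·31 − 38 + 1877 = 2009
Policy B (Z − 36):
  Z = 41 − 36 = 5
  Y = 38
  U = 213 − 4·5 + 4·38 = 345
  J = -41 + 6·5 − 4·38 + 6·345 = 1907
  E = 263 − 3·5 − 38 + 1907 = 2117
E: 2009 − 2117 = -108

-108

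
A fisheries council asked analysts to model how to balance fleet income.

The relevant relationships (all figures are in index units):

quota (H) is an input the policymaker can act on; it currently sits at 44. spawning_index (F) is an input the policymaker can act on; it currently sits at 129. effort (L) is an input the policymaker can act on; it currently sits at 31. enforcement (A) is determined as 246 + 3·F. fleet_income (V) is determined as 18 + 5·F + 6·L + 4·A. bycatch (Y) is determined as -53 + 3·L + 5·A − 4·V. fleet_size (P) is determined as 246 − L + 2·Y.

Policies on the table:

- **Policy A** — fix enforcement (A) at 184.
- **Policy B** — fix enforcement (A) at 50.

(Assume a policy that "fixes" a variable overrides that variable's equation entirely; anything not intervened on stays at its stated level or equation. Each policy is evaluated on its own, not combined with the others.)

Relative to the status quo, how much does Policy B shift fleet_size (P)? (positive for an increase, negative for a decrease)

12826

Baseline:
  F = 129
  L = 31
  A = 246 + 3·129 = 633
  V = 18 + 5·129 + 6·31 + 4·633 = 3381
  Y = -53 + 3·31 + 5·633 − 4·3381 = -10319
  P = 246 − 31 + 2·(-10319) = -20423
Policy B (A := 50):
  F = 129
  L = 31
  A = 50
  V = 18 + 5·129 + 6·31 + 4·50 = 1049
  Y = -53 + 3·31 + 5·50 − 4·1049 = -3906
  P = 246 − 31 + 2·(-3906) = -7597
Change in P: -7597 − (-20423) = 12826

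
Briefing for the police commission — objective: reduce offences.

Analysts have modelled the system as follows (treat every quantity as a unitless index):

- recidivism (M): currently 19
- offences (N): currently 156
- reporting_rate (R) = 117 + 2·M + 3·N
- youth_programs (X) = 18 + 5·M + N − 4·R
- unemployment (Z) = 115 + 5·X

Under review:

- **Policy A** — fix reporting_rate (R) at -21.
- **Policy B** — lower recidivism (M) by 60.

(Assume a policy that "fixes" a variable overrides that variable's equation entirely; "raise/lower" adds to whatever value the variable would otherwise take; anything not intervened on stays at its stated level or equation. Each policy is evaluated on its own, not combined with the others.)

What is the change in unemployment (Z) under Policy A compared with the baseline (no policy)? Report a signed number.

Baseline:
  M = 19
  N = 156
  R = 117 + 2·19 + 3·156 = 623
  X = 18 + 5·19 + 156 − 4·623 = -2223
  Z = 115 + 5·(-2223) = -11000
Policy A (R := -21):
  M = 19
  N = 156
  R = -21
  X = 18 + 5·19 + 156 − 4·(-21) = 353
  Z = 115 + 5·353 = 1880
Change in Z: 1880 − (-11000) = 12880

12880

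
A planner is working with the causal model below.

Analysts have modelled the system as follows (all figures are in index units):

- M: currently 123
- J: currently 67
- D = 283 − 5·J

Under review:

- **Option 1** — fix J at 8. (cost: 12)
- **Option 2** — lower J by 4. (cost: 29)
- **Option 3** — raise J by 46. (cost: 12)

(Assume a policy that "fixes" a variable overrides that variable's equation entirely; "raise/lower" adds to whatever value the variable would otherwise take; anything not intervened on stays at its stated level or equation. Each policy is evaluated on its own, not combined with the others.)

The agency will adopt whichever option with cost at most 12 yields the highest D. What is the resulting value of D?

243

Option 1 (J := 8):
  J = 8
  D = 283 − 5·8 = 243
Option 3 (J + 46):
  J = 67 + 46 = 113
  D = 283 − 5·113 = -282
Comparing — Option 1: D=243, Option 3: D=-282. Highest is 243 (Option 1).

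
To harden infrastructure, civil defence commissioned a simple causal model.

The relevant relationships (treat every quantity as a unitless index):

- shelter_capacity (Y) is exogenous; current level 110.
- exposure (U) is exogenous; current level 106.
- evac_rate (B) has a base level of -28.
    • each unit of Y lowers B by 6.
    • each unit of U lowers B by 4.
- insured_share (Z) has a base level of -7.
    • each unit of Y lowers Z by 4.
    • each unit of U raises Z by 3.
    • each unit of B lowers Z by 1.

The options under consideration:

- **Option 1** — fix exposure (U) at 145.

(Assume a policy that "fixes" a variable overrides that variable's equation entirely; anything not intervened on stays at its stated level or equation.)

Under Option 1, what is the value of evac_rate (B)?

Option 1 (U := 145):
  Y = 110
  U = 145
  B = -28 − 6·110 − 4·145 = -1268

-1268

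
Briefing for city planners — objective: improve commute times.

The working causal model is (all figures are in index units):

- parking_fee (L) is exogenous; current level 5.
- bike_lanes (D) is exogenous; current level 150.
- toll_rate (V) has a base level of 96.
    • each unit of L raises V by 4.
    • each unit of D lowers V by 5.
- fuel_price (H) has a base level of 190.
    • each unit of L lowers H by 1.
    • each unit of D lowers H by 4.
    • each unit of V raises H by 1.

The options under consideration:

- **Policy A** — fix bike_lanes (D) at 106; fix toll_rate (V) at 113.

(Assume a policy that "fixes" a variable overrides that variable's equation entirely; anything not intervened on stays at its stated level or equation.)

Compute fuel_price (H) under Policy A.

Policy A (D := 106, V := 113):
  L = 5
  D = 106
  V = 113
  H = 190 − 5 − 4·106 + 113 = -126

-126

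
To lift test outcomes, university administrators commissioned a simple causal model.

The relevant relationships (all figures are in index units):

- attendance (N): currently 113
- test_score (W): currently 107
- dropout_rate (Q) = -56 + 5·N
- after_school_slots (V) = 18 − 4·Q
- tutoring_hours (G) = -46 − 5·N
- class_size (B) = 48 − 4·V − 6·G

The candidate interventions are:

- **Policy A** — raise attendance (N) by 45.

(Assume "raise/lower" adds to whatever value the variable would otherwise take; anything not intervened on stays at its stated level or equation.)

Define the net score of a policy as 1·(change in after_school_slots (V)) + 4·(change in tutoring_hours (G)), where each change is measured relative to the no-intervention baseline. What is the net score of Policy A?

Baseline:
  N = 113
  Q = -56 + 5·113 = 509
  V = 18 − 4·509 = -2018
  G = -46 − 5·113 = -611
Policy A (N + 45):
  N = 113 + 45 = 158
  Q = -56 + 5·158 = 734
  V = 18 − 4·734 = -2918
  G = -46 − 5·158 = -836
ΔV = -2918 − (-2018) = -900; ΔG = -836 − (-611) = -225
Score = 1·(-900) + 4·(-225) = -1800

-1800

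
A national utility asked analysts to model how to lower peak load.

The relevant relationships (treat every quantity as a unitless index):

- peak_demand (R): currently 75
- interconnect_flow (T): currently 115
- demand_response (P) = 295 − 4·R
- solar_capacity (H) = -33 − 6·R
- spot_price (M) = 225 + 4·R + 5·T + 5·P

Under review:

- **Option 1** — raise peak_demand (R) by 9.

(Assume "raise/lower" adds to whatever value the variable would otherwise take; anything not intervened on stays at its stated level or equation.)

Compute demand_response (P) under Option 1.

-41

Option 1 (R + 9):
  R = 75 + 9 = 84
  P = 295 − 4·84 = -41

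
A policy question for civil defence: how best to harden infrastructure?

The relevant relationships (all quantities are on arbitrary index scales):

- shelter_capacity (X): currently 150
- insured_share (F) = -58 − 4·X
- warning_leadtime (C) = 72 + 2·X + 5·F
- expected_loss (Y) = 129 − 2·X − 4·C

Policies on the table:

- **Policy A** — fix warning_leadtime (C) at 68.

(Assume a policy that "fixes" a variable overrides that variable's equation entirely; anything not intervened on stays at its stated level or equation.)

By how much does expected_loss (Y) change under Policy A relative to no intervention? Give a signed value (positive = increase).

-11944

Baseline:
  X = 150
  F = -58 − 4·150 = -658
  C = 72 + 2·150 + 5·(-658) = -2918
  Y = 129 − 2·150 − 4·(-2918) = 11501
Policy A (C := 68):
  X = 150
  F = -58 − 4·150 = -658
  C = 68
  Y = 129 − 2·150 − 4·68 = -443
Change in Y: -443 − 11501 = -11944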